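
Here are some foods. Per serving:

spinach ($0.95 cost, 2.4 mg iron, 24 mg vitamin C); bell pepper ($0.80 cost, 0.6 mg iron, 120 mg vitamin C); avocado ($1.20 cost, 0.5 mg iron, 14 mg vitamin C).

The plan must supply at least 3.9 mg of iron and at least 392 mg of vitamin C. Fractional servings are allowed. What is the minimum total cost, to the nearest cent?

$3.29

For a min-cost LP with two ≥-constraints, a basic feasible solution has at most two positive variables.
spinach only: max(3.9/2.4, 392/24) = 16.33 servings → $15.52.
bell pepper only: max(3.9/0.6, 392/120) = 6.5 servings → $5.20.
avocado only: max(3.9/0.5, 392/14) = 28 servings → $33.60.
spinach + bell pepper with both tight: 0.8509 servings and 3.096 servings → $3.29.
spinach + avocado with both targets exact would need a negative amount; discard.
bell pepper + avocado with both tight: 2.74 servings and 4.512 servings → $7.61.
Cheapest feasible corner: $3.29.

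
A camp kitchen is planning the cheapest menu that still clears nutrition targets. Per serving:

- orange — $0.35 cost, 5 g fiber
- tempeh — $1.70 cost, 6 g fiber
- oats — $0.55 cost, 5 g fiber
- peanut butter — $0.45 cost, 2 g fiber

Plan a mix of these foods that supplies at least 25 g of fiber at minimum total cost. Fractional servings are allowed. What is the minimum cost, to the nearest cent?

Cost per g of fiber: orange $0.0700, oats $0.1100, peanut butter $0.2250, tempeh $0.2833.
With no serving limits, use only orange: 25 g / 5 g = 5 servings × $0.35 = $1.75.

$1.75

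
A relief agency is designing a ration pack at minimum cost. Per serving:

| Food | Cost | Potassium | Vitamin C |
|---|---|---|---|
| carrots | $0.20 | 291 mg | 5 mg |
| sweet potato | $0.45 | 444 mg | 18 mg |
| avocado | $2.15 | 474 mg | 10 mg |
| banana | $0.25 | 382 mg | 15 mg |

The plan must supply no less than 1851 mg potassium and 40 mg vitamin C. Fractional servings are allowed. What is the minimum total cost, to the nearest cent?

carrots only: max(1851/291, 40/5) = 8 servings → $1.60.
sweet potato only: max(1851/444, 40/18) = 4.169 servings → $1.88.
avocado only: max(1851/474, 40/10) = 4 servings → $8.60.
banana only: max(1851/382, 40/15) = 4.846 servings → $1.21.
carrots + sweet potato with both tight: 5.155 servings and 0.7903 servings → $1.39.
carrots + avocado: the both-tight solution has a negative serving — not a feasible corner.
carrots + banana with both tight: 5.086 servings and 0.9715 servings → $1.26.
sweet potato + avocado with both tight: 0.11 servings and 3.802 servings → $8.22.
sweet potato + banana: intersection lies outside the first quadrant.
avocado + banana with both tight: 3.795 servings and 0.1368 servings → $8.19.
Cheapest feasible corner: $1.21.

$1.21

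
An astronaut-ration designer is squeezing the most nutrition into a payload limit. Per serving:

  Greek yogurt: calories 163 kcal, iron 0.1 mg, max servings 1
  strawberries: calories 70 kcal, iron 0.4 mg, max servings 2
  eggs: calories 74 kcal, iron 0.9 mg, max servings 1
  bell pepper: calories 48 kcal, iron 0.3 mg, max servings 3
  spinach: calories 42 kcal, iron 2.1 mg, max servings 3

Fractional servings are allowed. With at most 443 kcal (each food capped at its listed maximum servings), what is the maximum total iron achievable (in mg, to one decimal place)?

Iron per kcal: spinach 0.05, eggs 0.01216, bell pepper 0.00625, strawberries 0.005714, Greek yogurt 0.0006135.
Take 3 servings of spinach: uses 126 kcal, +6.3 mg iron (running total 6.3 mg).
Take 1 serving of eggs: uses 74 kcal, +0.9 mg iron (running total 7.2 mg).
Take 3 servings of bell pepper: uses 144 kcal, +0.9 mg iron (running total 8.1 mg).
Take 1.414 servings of strawberries: uses 99 kcal, +0.6 mg iron (running total 8.7 mg).
Filling greedily by iron-per-kcal is optimal for one linear limit, giving 8.7 mg.

8.7 mg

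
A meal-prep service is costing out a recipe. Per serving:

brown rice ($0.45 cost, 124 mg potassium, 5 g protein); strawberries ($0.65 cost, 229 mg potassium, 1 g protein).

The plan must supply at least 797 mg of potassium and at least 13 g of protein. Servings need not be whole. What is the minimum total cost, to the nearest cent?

$2.47

Minimising a linear cost over {potassium ≥ 797, protein ≥ 13, servings ≥ 0} — the optimum is at a vertex, using one or two foods.
brown rice only: max(797/124, 13/5) = 6.427 servings → $2.89.
strawberries only: max(797/229, 13/1) = 13 servings → $8.45.
brown rice + strawberries with both tight: 2.135 servings and 2.324 servings → $2.47.
The minimum over all feasible corners is $2.47.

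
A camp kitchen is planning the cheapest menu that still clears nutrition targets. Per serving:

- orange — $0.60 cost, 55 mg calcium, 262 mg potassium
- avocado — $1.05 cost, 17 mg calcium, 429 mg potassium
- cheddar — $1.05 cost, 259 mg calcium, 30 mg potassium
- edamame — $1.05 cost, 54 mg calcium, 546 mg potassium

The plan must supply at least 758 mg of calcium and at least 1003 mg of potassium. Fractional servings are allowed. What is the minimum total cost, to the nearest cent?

For a min-cost LP with two ≥-constraints, a basic feasible solution has at most two positive variables.
orange only: max(758/55, 1003/262) = 13.78 servings → $8.27.
avocado only: max(758/17, 1003/429) = 44.59 servings → $46.82.
cheddar only: max(758/259, 1003/30) = 33.43 servings → $35.10.
edamame only: max(758/54, 1003/546) = 14.04 servings → $14.74.
orange + avocado with both targets exact would need a negative amount; discard.
orange + cheddar with both tight: 3.58 servings and 2.166 servings → $4.42.
orange + edamame: intersection lies outside the first quadrant.
avocado + cheddar with both tight: 2.143 servings and 2.786 servings → $5.18.
avocado + edamame: intersection lies outside the first quadrant.
cheddar + edamame with both tight: 2.573 servings and 1.696 servings → $4.48.
The minimum over all feasible corners is $4.42.

$4.42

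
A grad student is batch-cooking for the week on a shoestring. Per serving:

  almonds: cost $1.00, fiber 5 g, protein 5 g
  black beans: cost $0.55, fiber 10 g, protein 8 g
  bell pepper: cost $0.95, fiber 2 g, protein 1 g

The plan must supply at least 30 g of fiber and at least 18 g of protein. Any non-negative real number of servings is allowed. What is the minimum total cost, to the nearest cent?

$1.65

For a min-cost LP with two ≥-constraints, a basic feasible solution has at most two positive variables.
almonds only: max(30/5, 18/5) = 6 servings → $6.00.
black beans only: max(30/10, 18/8) = 3 servings → $1.65.
bell pepper only: max(30/2, 18/1) = 18 servings → $17.10.
almonds + black beans: the both-tight solution has a negative serving — not a feasible corner.
almonds + bell pepper with both tight: 1.2 servings and 12 servings → $12.60.
black beans + bell pepper with both tight: 1 serving and 10 servings → $10.05.
So the least-cost plan costs $1.65.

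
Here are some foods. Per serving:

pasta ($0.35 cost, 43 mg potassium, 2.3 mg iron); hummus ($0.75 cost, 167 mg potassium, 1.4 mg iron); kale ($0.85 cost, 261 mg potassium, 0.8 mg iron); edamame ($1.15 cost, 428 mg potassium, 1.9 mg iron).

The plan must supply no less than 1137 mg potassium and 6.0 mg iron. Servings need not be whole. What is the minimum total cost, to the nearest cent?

Check every corner: each single food scaled to meet both minima, and each pair solved so both constraints bind.
pasta only: max(1137/43, 6.0/2.3) = 26.44 servings → $9.25.
hummus only: max(1137/167, 6.0/1.4) = 6.808 servings → $5.11.
kale only: max(1137/261, 6.0/0.8) = 7.5 servings → $6.38.
edamame only: max(1137/428, 6.0/1.9) = 3.158 servings → $3.63.
pasta + hummus: the both-tight solution has a negative serving — not a feasible corner.
pasta + kale with both tight: 1.16 servings and 4.165 servings → $3.95.
pasta + edamame with both tight: 0.4516 servings and 2.611 servings → $3.16.
hummus + kale with both tight: 2.832 servings and 2.544 servings → $4.29.
hummus + edamame with both tight: 1.446 servings and 2.092 servings → $3.49.
kale + edamame with both targets exact would need a negative amount; discard.
Cheapest feasible corner: $3.16.

$3.16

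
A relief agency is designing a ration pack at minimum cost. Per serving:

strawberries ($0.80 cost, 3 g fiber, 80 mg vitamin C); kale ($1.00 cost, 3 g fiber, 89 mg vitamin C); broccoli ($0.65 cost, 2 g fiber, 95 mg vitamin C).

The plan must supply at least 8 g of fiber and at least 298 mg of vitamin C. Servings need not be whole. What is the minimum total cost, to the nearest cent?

Minimising a linear cost over {fiber ≥ 8, vitamin C ≥ 298, servings ≥ 0} — the optimum is at a vertex, using one or two foods.
strawberries only: max(8/3, 298/80) = 3.725 servings → $2.98.
kale only: max(8/3, 298/89) = 3.348 servings → $3.35.
broccoli only: max(8/2, 298/95) = 4 servings → $2.60.
strawberries + kale: the both-tight solution has a negative serving — not a feasible corner.
strawberries + broccoli with both tight: 1.312 servings and 2.032 servings → $2.37.
kale + broccoli with both tight: 1.533 servings and 1.701 servings → $2.64.
The minimum over all feasible corners is $2.37.

$2.37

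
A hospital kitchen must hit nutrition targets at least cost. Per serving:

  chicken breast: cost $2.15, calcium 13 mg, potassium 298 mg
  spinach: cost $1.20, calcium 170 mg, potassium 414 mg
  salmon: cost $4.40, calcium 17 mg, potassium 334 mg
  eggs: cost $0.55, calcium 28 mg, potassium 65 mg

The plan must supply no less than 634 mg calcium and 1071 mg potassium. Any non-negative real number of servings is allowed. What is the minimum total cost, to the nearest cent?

$4.48

A basic optimal solution has at most two foods positive. Try each food alone and each pair with both targets met exactly.
chicken breast only: max(634/13, 1071/298) = 48.77 servings → $104.85.
spinach only: max(634/170, 1071/414) = 3.729 servings → $4.48.
salmon only: max(634/17, 1071/334) = 37.29 servings → $164.09.
eggs only: max(634/28, 1071/65) = 22.64 servings → $12.45.
chicken breast + spinach: intersection lies outside the first quadrant.
chicken breast + salmon: the both-tight solution has a negative serving — not a feasible corner.
chicken breast + eggs: the both-tight solution has a negative serving — not a feasible corner.
spinach + salmon: the both-tight solution has a negative serving — not a feasible corner.
spinach + eggs: the both-tight solution has a negative serving — not a feasible corner.
salmon + eggs: the both-tight solution has a negative serving — not a feasible corner.
Cheapest feasible corner: $4.48.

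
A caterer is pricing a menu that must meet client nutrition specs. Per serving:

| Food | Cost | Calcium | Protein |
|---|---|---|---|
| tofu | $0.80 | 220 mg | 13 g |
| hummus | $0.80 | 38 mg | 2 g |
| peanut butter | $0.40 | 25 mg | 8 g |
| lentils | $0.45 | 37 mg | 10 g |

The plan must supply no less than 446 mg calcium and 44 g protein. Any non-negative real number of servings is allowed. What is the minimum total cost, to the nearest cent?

At the optimum either one food covers both requirements or two foods hit both targets exactly; no other combination can be cheaper.
tofu only: max(446/220, 44/13) = 3.385 servings → $2.71.
hummus only: max(446/38, 44/2) = 22 servings → $17.60.
peanut butter only: max(446/25, 44/8) = 17.84 servings → $7.14.
lentils only: max(446/37, 44/10) = 12.05 servings → $5.42.
tofu + hummus: intersection lies outside the first quadrant.
tofu + peanut butter with both tight: 1.72 servings and 2.705 servings → $2.46.
tofu + lentils with both tight: 1.647 servings and 2.258 servings → $2.33.
hummus + peanut butter with both tight: 9.717 servings and 3.071 servings → $9.00.
hummus + lentils with both tight: 9.255 servings and 2.549 servings → $8.55.
peanut butter + lentils with both targets exact would need a negative amount; discard.
The minimum over all feasible corners is $2.33.

$2.33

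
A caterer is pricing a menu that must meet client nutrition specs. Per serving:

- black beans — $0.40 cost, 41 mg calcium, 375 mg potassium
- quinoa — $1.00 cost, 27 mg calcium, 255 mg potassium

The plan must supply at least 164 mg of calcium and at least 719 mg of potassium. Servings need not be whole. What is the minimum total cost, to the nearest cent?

$1.60

Check every corner: each single food scaled to meet both minima, and each pair solved so both constraints bind.
black beans only: max(164/41, 719/375) = 4 servings → $1.60.
quinoa only: max(164/27, 719/255) = 6.074 servings → $6.07.
black beans + quinoa with both targets exact would need a negative amount; discard.
Cheapest feasible corner: $1.60.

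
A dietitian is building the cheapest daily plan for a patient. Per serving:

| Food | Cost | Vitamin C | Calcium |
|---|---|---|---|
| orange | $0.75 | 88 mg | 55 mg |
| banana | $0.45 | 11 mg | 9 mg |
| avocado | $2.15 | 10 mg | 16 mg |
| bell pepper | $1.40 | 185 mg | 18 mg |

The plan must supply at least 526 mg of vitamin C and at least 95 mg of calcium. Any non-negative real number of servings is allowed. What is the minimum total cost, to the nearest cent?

The cheapest plan sits at a corner of the feasible region — with two constraints it uses at most two foods.
orange only: max(526/88, 95/55) = 5.977 servings → $4.48.
banana only: max(526/11, 95/9) = 47.82 servings → $21.52.
avocado only: max(526/10, 95/16) = 52.6 servings → $113.09.
bell pepper only: max(526/185, 95/18) = 5.278 servings → $7.39.
orange + banana: the both-tight solution has a negative serving — not a feasible corner.
orange + avocado: the both-tight solution has a negative serving — not a feasible corner.
orange + bell pepper with both tight: 0.9437 servings and 2.394 servings → $4.06.
banana + avocado: intersection lies outside the first quadrant.
banana + bell pepper with both tight: 5.526 servings and 2.515 servings → $6.01.
avocado + bell pepper with both tight: 2.916 servings and 2.686 servings → $10.03.
Cheapest feasible corner: $4.06.

$4.06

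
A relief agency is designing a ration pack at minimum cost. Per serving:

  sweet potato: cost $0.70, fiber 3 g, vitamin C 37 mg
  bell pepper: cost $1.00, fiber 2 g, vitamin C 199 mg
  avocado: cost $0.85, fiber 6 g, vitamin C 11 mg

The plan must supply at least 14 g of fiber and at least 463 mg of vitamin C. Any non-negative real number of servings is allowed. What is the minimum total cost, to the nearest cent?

$3.59

At the optimum either one food covers both requirements or two foods hit both targets exactly; no other combination can be cheaper.
sweet potato only: max(14/3, 463/37) = 12.51 servings → $8.76.
bell pepper only: max(14/2, 463/199) = 7 servings → $7.00.
avocado only: max(14/6, 463/11) = 42.09 servings → $35.78.
sweet potato + bell pepper with both tight: 3.556 servings and 1.665 servings → $4.15.
sweet potato + avocado with both targets exact would need a negative amount; discard.
bell pepper + avocado with both tight: 2.239 servings and 1.587 servings → $3.59.
Cheapest feasible corner: $3.59.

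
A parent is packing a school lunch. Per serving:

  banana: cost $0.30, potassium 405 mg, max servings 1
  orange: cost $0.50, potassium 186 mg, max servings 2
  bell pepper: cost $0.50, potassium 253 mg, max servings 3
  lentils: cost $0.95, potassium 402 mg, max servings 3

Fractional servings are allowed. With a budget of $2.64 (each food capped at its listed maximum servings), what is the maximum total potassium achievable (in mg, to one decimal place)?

1519.5 mg

Potassium per dollar: banana 1350, bell pepper 506, lentils 423.2, orange 372.
Take 1 serving of banana: spends $0.30, +405.0 mg potassium (running total 405.0 mg).
Take 3 servings of bell pepper: spends $1.50, +759.0 mg potassium (running total 1164.0 mg).
Take 0.8842 servings of lentils: spends $0.84, +355.5 mg potassium (running total 1519.5 mg).
Filling greedily by potassium-per-dollar is optimal for one linear limit, giving 1519.5 mg.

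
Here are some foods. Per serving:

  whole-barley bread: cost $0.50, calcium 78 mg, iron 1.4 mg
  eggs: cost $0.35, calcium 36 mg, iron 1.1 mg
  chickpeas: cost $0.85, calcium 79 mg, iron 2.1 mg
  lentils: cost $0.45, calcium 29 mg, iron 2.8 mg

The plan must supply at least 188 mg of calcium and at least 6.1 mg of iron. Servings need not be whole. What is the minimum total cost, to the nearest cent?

$1.52

Compare the cost at each extreme point of the feasible region.
whole-barley bread only: max(188/78, 6.1/1.4) = 4.357 servings → $2.18.
eggs only: max(188/36, 6.1/1.1) = 5.545 servings → $1.94.
chickpeas only: max(188/79, 6.1/2.1) = 2.905 servings → $2.47.
lentils only: max(188/29, 6.1/2.8) = 6.483 servings → $2.92.
whole-barley bread + eggs: the both-tight solution has a negative serving — not a feasible corner.
whole-barley bread + chickpeas: the both-tight solution has a negative serving — not a feasible corner.
whole-barley bread + lentils with both tight: 1.966 servings and 1.196 servings → $1.52.
eggs + chickpeas with both targets exact would need a negative amount; discard.
eggs + lentils with both tight: 5.073 servings and 0.1858 servings → $1.86.
chickpeas + lentils with both tight: 2.18 servings and 0.5434 servings → $2.10.
So the least-cost plan costs $1.52.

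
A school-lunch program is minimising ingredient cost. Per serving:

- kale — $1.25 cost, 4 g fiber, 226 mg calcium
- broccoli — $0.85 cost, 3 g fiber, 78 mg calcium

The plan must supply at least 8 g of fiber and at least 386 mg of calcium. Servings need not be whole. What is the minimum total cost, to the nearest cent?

$2.44

At the optimum either one food covers both requirements or two foods hit both targets exactly; no other combination can be cheaper.
kale only: max(8/4, 386/226) = 2 servings → $2.50.
broccoli only: max(8/3, 386/78) = 4.949 servings → $4.21.
kale + broccoli with both tight: 1.459 servings and 0.7213 servings → $2.44.
Cheapest feasible corner: $2.44.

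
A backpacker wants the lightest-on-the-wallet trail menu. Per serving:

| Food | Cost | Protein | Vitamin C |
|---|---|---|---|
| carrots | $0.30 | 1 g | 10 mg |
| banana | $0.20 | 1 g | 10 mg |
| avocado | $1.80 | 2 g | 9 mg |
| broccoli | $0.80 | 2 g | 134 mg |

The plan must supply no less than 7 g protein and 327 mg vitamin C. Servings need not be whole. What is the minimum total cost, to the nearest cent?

$2.30

At the optimum either one food covers both requirements or two foods hit both targets exactly; no other combination can be cheaper.
carrots only: max(7/1, 327/10) = 32.7 servings → $9.81.
banana only: max(7/1, 327/10) = 32.7 servings → $6.54.
avocado only: max(7/2, 327/9) = 36.33 servings → $65.40.
broccoli only: max(7/2, 327/134) = 3.5 servings → $2.80.
carrots + banana (both tight): parallel constraints — no distinct corner.
carrots + avocado: the both-tight solution has a negative serving — not a feasible corner.
carrots + broccoli with both tight: 2.491 servings and 2.254 servings → $2.55.
banana + avocado: intersection lies outside the first quadrant.
banana + broccoli with both tight: 2.491 servings and 2.254 servings → $2.30.
avocado + broccoli with both tight: 1.136 servings and 2.364 servings → $3.94.
Cheapest feasible corner: $2.30.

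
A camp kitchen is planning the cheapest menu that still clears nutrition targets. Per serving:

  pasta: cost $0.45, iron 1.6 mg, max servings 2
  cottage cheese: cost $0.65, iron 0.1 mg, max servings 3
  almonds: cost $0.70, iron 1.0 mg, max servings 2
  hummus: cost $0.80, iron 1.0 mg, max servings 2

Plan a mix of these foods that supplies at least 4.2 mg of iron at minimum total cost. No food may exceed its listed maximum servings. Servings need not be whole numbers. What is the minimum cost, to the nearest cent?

Cost per mg of iron: pasta $0.2812, almonds $0.7000, hummus $0.8000, cottage cheese $6.5000.
Take 2 servings of pasta: +3.2 mg iron for $0.90 (total $0.90, still need 1.0 mg).
Take 1 serving of almonds: +1.0 mg iron for $0.70 (total $1.60, still need 0.0 mg).
Filling from the cheapest source first is optimal under one linear minimum: $1.60.

$1.60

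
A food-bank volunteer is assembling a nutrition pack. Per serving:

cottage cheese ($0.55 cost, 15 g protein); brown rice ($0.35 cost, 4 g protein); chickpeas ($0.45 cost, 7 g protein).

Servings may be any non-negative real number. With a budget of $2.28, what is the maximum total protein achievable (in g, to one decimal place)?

62.2 g

Protein per dollar: cottage cheese 27.27, chickpeas 15.56, brown rice 11.43.
With no serving limits, spend the whole cost allowance on cottage cheese: $2.28 / $0.55 × 15 g = 62.2 g.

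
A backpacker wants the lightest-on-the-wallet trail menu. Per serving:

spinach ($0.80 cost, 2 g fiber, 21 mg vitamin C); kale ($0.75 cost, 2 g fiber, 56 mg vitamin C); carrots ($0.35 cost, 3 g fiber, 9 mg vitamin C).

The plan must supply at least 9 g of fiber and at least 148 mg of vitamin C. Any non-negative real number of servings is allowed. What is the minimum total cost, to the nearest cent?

$2.30

Two binding constraints pin down two serving amounts, so the optimal mix uses at most two foods. The candidates are each food alone (scaled to the tighter of fiber/vitamin C) and each pair with both constraints tight.
spinach only: max(9/2, 148/21) = 7.048 servings → $5.64.
kale only: max(9/2, 148/56) = 4.5 servings → $3.38.
carrots only: max(9/3, 148/9) = 16.44 servings → $5.76.
spinach + kale with both tight: 2.971 servings and 1.529 servings → $3.52.
spinach + carrots: intersection lies outside the first quadrant.
kale + carrots with both tight: 2.42 servings and 1.387 servings → $2.30.
The minimum over all feasible corners is $2.30.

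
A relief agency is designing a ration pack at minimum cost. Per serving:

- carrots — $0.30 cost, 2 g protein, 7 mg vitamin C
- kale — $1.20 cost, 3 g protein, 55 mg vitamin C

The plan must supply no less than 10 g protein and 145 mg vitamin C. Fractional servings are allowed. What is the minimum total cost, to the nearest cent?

$3.35

Compare the cost at each extreme point of the feasible region.
carrots only: max(10/2, 145/7) = 20.71 servings → $6.21.
kale only: max(10/3, 145/55) = 3.333 servings → $4.00.
carrots + kale with both tight: 1.292 servings and 2.472 servings → $3.35.
So the least-cost plan costs $3.35.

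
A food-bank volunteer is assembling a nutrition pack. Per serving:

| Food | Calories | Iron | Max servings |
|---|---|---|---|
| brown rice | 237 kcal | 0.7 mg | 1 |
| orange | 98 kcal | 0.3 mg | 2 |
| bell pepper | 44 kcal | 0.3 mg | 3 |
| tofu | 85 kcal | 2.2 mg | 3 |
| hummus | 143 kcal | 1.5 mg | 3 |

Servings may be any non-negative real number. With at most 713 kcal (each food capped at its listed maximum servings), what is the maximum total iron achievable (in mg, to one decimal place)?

Iron per kcal: tofu 0.02588, hummus 0.01049, bell pepper 0.006818, orange 0.003061, brown rice 0.002954.
Take 3 servings of tofu: uses 255 kcal, +6.6 mg iron (running total 6.6 mg).
Take 3 servings of hummus: uses 429 kcal, +4.5 mg iron (running total 11.1 mg).
Take 0.6591 servings of bell pepper: uses 29 kcal, +0.2 mg iron (running total 11.3 mg).
Greedy by best ratio exhausts the calories allowance optimally: 11.3 mg.

11.3 mg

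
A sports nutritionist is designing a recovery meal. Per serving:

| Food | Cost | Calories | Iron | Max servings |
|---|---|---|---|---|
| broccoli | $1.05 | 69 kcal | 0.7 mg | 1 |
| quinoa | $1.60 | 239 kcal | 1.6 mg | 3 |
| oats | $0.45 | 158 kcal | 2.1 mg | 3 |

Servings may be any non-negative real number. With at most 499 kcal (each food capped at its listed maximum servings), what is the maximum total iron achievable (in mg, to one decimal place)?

6.6 mg

Iron per kcal: oats 0.01329, broccoli 0.01014, quinoa 0.006695.
Take 3 servings of oats: uses 474 kcal, +6.3 mg iron (running total 6.3 mg).
Take 0.3623 servings of broccoli: uses 25 kcal, +0.3 mg iron (running total 6.6 mg).
Filling greedily by iron-per-kcal is optimal for one linear limit, giving 6.6 mg.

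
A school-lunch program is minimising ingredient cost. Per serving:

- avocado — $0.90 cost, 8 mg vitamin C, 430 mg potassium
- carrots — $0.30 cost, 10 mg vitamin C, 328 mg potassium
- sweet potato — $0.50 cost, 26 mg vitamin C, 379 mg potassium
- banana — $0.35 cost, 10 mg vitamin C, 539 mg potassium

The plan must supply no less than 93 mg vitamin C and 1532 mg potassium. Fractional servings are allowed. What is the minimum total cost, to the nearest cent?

$1.86

Two binding constraints pin down two serving amounts, so the optimal mix uses at most two foods. The candidates are each food alone (scaled to the tighter of vitamin C/potassium) and each pair with both constraints tight.
avocado only: max(93/8, 1532/430) = 11.62 servings → $10.46.
carrots only: max(93/10, 1532/328) = 9.3 servings → $2.79.
sweet potato only: max(93/26, 1532/379) = 4.042 servings → $2.02.
banana only: max(93/10, 1532/539) = 9.3 servings → $3.25.
avocado + carrots: intersection lies outside the first quadrant.
avocado + sweet potato with both tight: 0.5627 servings and 3.404 servings → $2.21.
avocado + banana: the both-tight solution has a negative serving — not a feasible corner.
carrots + sweet potato with both tight: 0.9677 servings and 3.205 servings → $1.89.
carrots + banana: the both-tight solution has a negative serving — not a feasible corner.
sweet potato + banana with both tight: 3.404 servings and 0.4485 servings → $1.86.
The minimum over all feasible corners is $1.86.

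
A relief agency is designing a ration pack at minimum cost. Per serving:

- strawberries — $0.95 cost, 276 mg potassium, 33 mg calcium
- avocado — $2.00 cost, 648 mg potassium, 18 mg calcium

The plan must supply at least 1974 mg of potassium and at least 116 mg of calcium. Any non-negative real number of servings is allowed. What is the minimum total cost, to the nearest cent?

With two linear requirements the optimum uses one or two foods; enumerate the corners.
strawberries only: max(1974/276, 116/33) = 7.152 servings → $6.79.
avocado only: max(1974/648, 116/18) = 6.444 servings → $12.89.
strawberries + avocado with both tight: 2.414 servings and 2.018 servings → $6.33.
So the least-cost plan costs $6.33.

$6.33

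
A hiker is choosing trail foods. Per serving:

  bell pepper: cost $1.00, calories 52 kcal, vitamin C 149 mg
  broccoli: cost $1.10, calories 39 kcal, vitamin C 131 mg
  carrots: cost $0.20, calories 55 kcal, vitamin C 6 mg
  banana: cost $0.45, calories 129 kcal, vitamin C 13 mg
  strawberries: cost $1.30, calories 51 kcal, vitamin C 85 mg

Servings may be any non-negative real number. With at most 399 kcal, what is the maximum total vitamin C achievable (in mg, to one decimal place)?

1340.2 mg

Vitamin C per kcal: broccoli 3.359, bell pepper 2.865, strawberries 1.667, carrots 0.1091, banana 0.1008.
With no serving limits, spend the whole calories allowance on broccoli: 399 kcal / 39 kcal × 131 mg = 1340.2 mg.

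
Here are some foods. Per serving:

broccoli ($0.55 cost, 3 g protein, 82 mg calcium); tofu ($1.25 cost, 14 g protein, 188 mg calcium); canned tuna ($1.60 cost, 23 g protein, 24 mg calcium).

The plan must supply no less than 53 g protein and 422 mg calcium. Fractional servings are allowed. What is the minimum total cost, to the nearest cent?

Check every corner: each single food scaled to meet both minima, and each pair solved so both constraints bind.
broccoli only: max(53/3, 422/82) = 17.67 servings → $9.72.
tofu only: max(53/14, 422/188) = 3.786 servings → $4.73.
canned tuna only: max(53/23, 422/24) = 17.58 servings → $28.13.
broccoli + tofu: intersection lies outside the first quadrant.
broccoli + canned tuna with both tight: 4.649 servings and 1.698 servings → $5.27.
tofu + canned tuna with both tight: 2.115 servings and 1.017 servings → $4.27.
Cheapest feasible corner: $4.27.

$4.27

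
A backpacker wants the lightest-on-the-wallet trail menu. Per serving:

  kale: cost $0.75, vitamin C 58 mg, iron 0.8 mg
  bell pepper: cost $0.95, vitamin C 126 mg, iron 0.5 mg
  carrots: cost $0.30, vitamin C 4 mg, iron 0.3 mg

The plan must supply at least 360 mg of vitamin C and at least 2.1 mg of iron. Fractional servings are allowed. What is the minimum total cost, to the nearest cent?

This is a tiny linear program; its minimum lies at a vertex of the feasible set. List the vertices and price them.
kale only: max(360/58, 2.1/0.8) = 6.207 servings → $4.66.
bell pepper only: max(360/126, 2.1/0.5) = 4.2 servings → $3.99.
carrots only: max(360/4, 2.1/0.3) = 90 servings → $27.00.
kale + bell pepper with both tight: 1.178 servings and 2.315 servings → $3.08.
kale + carrots: intersection lies outside the first quadrant.
bell pepper + carrots with both tight: 2.782 servings and 2.363 servings → $3.35.
Cheapest feasible corner: $3.08.

$3.08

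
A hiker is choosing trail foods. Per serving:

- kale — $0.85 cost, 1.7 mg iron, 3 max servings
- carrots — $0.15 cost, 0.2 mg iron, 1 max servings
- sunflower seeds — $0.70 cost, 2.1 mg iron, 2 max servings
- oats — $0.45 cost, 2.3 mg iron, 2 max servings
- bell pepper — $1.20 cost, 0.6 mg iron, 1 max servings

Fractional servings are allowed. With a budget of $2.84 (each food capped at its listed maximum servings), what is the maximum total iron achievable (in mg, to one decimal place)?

Iron per dollar: oats 5.111, sunflower seeds 3, kale 2, carrots 1.333, bell pepper 0.5.
Take 2 servings of oats: spends $0.90, +4.6 mg iron (running total 4.6 mg).
Take 2 servings of sunflower seeds: spends $1.40, +4.2 mg iron (running total 8.8 mg).
Take 0.6353 servings of kale: spends $0.54, +1.1 mg iron (running total 9.9 mg).
Greedy by best ratio exhausts the cost allowance optimally: 9.9 mg.

9.9 mg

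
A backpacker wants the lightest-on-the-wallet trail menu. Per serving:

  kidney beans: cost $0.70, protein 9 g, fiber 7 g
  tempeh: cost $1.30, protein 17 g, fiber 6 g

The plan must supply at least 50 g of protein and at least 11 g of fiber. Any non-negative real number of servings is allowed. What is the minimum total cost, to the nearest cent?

An LP optimum is at a vertex; with two nutrient constraints at most two foods are used. Check each candidate.
kidney beans only: max(50/9, 11/7) = 5.556 servings → $3.89.
tempeh only: max(50/17, 11/6) = 2.941 servings → $3.82.
kidney beans + tempeh: intersection lies outside the first quadrant.
Cheapest feasible corner: $3.82.

$3.82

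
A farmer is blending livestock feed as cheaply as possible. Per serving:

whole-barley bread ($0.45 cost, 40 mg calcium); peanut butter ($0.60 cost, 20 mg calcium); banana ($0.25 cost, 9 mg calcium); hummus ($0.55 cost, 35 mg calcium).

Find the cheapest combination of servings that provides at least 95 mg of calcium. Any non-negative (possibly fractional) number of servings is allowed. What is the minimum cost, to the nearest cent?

Cost per mg of calcium: whole-barley bread $0.0112, hummus $0.0157, banana $0.0278, peanut butter $0.0300.
With no serving limits, use only whole-barley bread: 95 mg / 40 mg = 2.375 servings × $0.45 = $1.07.

$1.07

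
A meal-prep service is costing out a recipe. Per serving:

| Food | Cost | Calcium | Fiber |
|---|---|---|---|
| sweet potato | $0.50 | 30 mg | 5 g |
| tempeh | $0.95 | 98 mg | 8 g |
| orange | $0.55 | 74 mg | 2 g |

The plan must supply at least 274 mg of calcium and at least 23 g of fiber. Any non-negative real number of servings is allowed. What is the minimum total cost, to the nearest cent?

$2.71

This is a tiny linear program; its minimum lies at a vertex of the feasible set. List the vertices and price them.
sweet potato only: max(274/30, 23/5) = 9.133 servings → $4.57.
tempeh only: max(274/98, 23/8) = 2.875 servings → $2.73.
orange only: max(274/74, 23/2) = 11.5 servings → $6.33.
sweet potato + tempeh with both tight: 0.248 servings and 2.72 servings → $2.71.
sweet potato + orange with both tight: 3.723 servings and 2.194 servings → $3.07.
tempeh + orange: intersection lies outside the first quadrant.
So the least-cost plan costs $2.71.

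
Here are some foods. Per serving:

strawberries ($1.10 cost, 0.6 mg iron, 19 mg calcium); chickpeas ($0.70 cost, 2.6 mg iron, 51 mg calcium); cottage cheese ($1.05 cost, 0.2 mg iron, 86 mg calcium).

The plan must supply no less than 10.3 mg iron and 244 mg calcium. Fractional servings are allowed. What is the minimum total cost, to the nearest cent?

$3.28

Two binding constraints pin down two serving amounts, so the optimal mix uses at most two foods. The candidates are each food alone (scaled to the tighter of iron/calcium) and each pair with both constraints tight.
strawberries only: max(10.3/0.6, 244/19) = 17.17 servings → $18.88.
chickpeas only: max(10.3/2.6, 244/51) = 4.784 servings → $3.35.
cottage cheese only: max(10.3/0.2, 244/86) = 51.5 servings → $54.08.
strawberries + chickpeas with both tight: 5.803 servings and 2.622 servings → $8.22.
strawberries + cottage cheese: intersection lies outside the first quadrant.
chickpeas + cottage cheese with both tight: 3.922 servings and 0.5112 servings → $3.28.
The minimum over all feasible corners is $3.28.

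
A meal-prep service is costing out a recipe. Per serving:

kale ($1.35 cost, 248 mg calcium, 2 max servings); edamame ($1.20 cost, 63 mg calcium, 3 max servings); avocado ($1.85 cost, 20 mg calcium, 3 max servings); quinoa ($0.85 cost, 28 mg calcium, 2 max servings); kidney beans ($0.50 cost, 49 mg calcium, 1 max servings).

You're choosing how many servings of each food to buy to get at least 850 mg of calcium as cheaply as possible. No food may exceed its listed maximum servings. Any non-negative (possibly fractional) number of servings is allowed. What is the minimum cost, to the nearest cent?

Cost per mg of calcium: kale $0.0054, kidney beans $0.0102, edamame $0.0190, quinoa $0.0304, avocado $0.0925.
Take 2 servings of kale: +496.0 mg calcium for $2.70 (total $2.70, still need 354.0 mg).
Take 1 serving of kidney beans: +49.0 mg calcium for $0.50 (total $3.20, still need 305.0 mg).
Take 3 servings of edamame: +189.0 mg calcium for $3.60 (total $6.80, still need 116.0 mg).
Take 2 servings of quinoa: +56.0 mg calcium for $1.70 (total $8.50, still need 60.0 mg).
Take 3 servings of avocado: +60.0 mg calcium for $5.55 (total $14.05, still need 0.0 mg).
Greedy by cheapest-per-mg is optimal for a single linear constraint, so the minimum cost is $14.05.

$14.05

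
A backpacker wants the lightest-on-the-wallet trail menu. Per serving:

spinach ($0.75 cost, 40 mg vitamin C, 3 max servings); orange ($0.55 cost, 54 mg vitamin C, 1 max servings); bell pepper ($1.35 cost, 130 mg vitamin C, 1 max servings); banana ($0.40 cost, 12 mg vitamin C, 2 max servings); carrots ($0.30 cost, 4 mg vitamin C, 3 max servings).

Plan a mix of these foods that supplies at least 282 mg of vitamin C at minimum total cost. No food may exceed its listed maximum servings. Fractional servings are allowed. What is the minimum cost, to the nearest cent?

$3.74

Cost per mg of vitamin C: orange $0.0102, bell pepper $0.0104, spinach $0.0187, banana $0.0333, carrots $0.0750.
Take 1 serving of orange: +54.0 mg vitamin C for $0.55 (total $0.55, still need 228.0 mg).
Take 1 serving of bell pepper: +130.0 mg vitamin C for $1.35 (total $1.90, still need 98.0 mg).
Take 2.45 servings of spinach: +98.0 mg vitamin C for $1.84 (total $3.74, still need 0.0 mg).
Greedy by cheapest-per-mg is optimal for a single linear constraint, so the minimum cost is $3.74.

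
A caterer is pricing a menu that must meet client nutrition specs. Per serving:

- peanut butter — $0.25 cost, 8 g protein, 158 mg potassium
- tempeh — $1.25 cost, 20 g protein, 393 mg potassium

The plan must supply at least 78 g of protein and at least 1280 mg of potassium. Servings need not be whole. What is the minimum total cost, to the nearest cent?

An LP optimum is at a vertex; with two nutrient constraints at most two foods are used. Check each candidate.
peanut butter only: max(78/8, 1280/158) = 9.75 servings → $2.44.
tempeh only: max(78/20, 1280/393) = 3.9 servings → $4.88.
peanut butter + tempeh: intersection lies outside the first quadrant.
Cheapest feasible corner: $2.44.

$2.44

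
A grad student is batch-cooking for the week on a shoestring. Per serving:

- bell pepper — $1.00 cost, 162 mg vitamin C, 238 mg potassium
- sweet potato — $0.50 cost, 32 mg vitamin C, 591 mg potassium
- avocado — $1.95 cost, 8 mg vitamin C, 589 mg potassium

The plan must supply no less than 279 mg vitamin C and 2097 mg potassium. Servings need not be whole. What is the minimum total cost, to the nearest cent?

$2.66

bell pepper only: max(279/162, 2097/238) = 8.811 servings → $8.81.
sweet potato only: max(279/32, 2097/591) = 8.719 servings → $4.36.
avocado only: max(279/8, 2097/589) = 34.88 servings → $68.01.
bell pepper + sweet potato with both tight: 1.11 servings and 3.101 servings → $2.66.
bell pepper + avocado with both tight: 1.578 servings and 2.923 servings → $7.28.
sweet potato + avocado: intersection lies outside the first quadrant.
Cheapest feasible corner: $2.66.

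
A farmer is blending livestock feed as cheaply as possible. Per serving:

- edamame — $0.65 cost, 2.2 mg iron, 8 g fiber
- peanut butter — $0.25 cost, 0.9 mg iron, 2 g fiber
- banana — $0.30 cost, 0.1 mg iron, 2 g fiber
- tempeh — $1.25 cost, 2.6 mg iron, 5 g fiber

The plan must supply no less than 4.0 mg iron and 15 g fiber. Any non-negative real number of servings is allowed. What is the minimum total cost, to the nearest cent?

$1.22

For a min-cost LP with two ≥-constraints, a basic feasible solution has at most two positive variables.
edamame only: max(4.0/2.2, 15/8) = 1.875 servings → $1.22.
peanut butter only: max(4.0/0.9, 15/2) = 7.5 servings → $1.88.
banana only: max(4.0/0.1, 15/2) = 40 servings → $12.00.
tempeh only: max(4.0/2.6, 15/5) = 3 servings → $3.75.
edamame + peanut butter with both targets exact would need a negative amount; discard.
edamame + banana with both tight: 1.806 servings and 0.2778 servings → $1.26.
edamame + tempeh with both targets exact would need a negative amount; discard.
peanut butter + banana with both tight: 4.062 servings and 3.438 servings → $2.05.
peanut butter + tempeh with both targets exact would need a negative amount; discard.
banana + tempeh with both tight: 4.043 servings and 1.383 servings → $2.94.
The minimum over all feasible corners is $1.22.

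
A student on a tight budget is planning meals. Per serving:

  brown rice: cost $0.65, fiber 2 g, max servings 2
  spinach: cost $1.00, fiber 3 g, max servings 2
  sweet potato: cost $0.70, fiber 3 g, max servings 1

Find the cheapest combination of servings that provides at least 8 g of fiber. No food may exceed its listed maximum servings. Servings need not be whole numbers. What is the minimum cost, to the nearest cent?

Cost per g of fiber: sweet potato $0.2333, brown rice $0.3250, spinach $0.3333.
Take 1 serving of sweet potato: +3.0 g fiber for $0.70 (total $0.70, still need 5.0 g).
Take 2 servings of brown rice: +4.0 g fiber for $1.30 (total $2.00, still need 1.0 g).
Take 0.3333 servings of spinach: +1.0 g fiber for $0.33 (total $2.33, still need 0.0 g).
Filling from the cheapest source first is optimal under one linear minimum: $2.33.

$2.33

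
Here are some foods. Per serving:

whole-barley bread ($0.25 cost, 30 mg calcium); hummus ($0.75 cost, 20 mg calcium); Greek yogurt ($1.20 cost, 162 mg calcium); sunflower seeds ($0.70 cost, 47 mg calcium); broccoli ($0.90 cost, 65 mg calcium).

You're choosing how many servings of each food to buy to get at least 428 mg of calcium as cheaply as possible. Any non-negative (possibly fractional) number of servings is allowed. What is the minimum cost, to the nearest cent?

Cost per mg of calcium: Greek yogurt $0.0074, whole-barley bread $0.0083, broccoli $0.0138, sunflower seeds $0.0149, hummus $0.0375.
With no serving limits, use only Greek yogurt: 428 mg / 162 mg = 2.642 servings × $1.20 = $3.17.

$3.17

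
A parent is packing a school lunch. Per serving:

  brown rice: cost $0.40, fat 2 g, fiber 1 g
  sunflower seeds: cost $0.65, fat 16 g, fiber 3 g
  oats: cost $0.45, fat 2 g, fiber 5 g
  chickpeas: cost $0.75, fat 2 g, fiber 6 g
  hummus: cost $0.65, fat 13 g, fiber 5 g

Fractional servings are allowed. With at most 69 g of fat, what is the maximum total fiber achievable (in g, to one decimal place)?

Fiber per g fat: chickpeas 3, oats 2.5, brown rice 0.5, hummus 0.3846, sunflower seeds 0.1875.
With no serving limits, spend the whole fat allowance on chickpeas: 69 g / 2 g × 6 g = 207.0 g.

207.0 g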